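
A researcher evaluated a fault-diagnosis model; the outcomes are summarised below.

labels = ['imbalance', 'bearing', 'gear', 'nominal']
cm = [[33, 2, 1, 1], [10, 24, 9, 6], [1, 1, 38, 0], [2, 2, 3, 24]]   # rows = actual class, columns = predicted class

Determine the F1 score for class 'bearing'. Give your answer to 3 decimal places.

One-vs-rest for 'bearing': TP = diagonal; FP = other classes predicted 'bearing'; FN = 'bearing' predicted as other.
F1 score = 2·TP/(2·TP+FP+FN).
bearing: TP=24, FP=2+1+2=5, FN=10+9+6=25 → 48/78 = 0.6154

0.615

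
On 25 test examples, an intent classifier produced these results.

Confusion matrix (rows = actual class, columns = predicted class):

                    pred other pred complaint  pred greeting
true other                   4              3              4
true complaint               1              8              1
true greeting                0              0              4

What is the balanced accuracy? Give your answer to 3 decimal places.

Balanced accuracy = mean of per-class recall.
  other: recall = 4/11 = 0.3636
  complaint: recall = 8/10 = 0.8000
  greeting: recall = 4/4 = 1.0000
Mean = (0.3636 + 0.8000 + 1.0000) / 3 = 0.721

0.721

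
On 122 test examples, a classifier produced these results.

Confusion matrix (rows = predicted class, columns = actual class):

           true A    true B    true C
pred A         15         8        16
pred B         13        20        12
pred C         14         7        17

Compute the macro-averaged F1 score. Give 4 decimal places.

0.4267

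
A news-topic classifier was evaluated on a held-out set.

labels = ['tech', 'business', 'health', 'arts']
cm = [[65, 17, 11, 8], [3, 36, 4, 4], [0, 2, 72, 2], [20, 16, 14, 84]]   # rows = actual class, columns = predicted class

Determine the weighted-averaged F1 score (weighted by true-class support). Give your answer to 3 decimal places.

0.718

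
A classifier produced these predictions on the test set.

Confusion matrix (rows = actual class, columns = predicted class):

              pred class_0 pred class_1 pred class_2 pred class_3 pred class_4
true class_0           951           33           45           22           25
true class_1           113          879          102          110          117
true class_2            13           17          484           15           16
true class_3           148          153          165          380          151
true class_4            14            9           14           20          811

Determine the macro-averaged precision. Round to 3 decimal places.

0.718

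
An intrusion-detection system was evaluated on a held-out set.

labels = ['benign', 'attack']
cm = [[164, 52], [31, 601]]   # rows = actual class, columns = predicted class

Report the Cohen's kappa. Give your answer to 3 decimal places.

Observed agreement pₒ = trace/N = 765/848 = 0.9021
Expected agreement pₑ = Σ (rowᵢ·colᵢ)/N² = (216·195 + 632·653)/848² = 0.6325
κ = (pₒ − pₑ)/(1 − pₑ) = (0.9021 − 0.6325)/(1 − 0.6325) = 0.734

0.734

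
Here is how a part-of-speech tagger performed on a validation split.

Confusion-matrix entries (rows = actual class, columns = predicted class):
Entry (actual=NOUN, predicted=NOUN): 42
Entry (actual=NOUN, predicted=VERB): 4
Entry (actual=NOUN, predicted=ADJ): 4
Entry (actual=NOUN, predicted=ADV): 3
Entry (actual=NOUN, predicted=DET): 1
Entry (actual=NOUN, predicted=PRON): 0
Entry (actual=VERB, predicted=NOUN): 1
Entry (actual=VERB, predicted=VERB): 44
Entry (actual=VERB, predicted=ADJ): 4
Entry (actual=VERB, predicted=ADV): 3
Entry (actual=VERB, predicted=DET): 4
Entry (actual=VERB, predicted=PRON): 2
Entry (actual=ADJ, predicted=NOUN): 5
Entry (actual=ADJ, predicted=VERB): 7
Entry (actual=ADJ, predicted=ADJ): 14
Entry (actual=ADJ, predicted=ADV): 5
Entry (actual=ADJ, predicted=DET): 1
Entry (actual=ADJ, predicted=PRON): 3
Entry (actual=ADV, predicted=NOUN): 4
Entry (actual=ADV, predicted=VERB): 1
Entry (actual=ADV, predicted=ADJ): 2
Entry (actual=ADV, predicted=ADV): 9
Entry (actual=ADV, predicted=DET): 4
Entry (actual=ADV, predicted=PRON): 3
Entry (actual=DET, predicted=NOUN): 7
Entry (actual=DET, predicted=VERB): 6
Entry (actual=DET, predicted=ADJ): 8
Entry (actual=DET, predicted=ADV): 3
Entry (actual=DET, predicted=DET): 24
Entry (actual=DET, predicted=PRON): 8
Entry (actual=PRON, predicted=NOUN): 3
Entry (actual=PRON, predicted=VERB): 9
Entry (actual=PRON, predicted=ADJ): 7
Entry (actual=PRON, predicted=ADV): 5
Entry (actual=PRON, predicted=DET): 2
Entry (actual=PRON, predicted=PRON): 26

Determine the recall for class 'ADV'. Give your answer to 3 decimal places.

0.391

Treat 'ADV' as positive and all other classes as negative.
recall = TP/(TP+FN).
ADV: TP=9, FN=4+1+2+4+3=14 → 9/23 = 0.3913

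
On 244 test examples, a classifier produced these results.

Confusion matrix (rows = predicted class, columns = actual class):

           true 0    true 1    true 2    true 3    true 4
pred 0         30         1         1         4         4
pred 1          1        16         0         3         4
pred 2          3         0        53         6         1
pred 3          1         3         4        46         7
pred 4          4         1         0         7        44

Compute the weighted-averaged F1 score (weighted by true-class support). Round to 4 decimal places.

0.7733

Per-class F1 score (2·TP/(2·TP+FP+FN)):
  0: TP=30, FP=1+1+4+4=10, FN=1+3+1+4=9 → 60/79 = 0.75949
  1: TP=16, FP=1+0+3+4=8, FN=1+0+3+1=5 → 32/45 = 0.71111
  2: TP=53, FP=3+0+6+1=10, FN=1+0+4+0=5 → 106/121 = 0.87603
  3: TP=46, FP=1+3+4+7=15, FN=4+3+6+7=20 → 92/127 = 0.72441
  4: TP=44, FP=4+1+0+7=12, FN=4+4+1+7=16 → 88/116 = 0.75862
Weighted-F1 score = Σ (supportᵢ/N)·F1 scoreᵢ with N=244: (39/244)·0.75949 + (21/244)·0.71111 + (58/244)·0.87603 + (66/244)·0.72441 + (60/244)·0.75862 = 0.7733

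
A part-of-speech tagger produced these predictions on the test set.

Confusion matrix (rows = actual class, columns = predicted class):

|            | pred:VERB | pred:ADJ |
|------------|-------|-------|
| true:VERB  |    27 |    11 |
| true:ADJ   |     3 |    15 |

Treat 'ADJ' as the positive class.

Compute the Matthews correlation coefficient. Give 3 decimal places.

MCC = (TP·TN − FP·FN) / √((TP+FP)(TP+FN)(TN+FP)(TN+FN))
Numerator = 15·27 − 11·3 = 372
Denominator = √(26·18·38·30) = √533520 = 730.4245
MCC = 372 / 730.4245 = 0.509

0.509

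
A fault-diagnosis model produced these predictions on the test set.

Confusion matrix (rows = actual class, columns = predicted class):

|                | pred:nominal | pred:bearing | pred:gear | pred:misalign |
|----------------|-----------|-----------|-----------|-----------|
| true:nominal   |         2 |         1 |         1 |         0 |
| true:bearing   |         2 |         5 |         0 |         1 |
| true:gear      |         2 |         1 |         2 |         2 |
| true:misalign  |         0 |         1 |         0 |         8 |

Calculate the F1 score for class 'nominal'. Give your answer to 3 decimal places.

0.400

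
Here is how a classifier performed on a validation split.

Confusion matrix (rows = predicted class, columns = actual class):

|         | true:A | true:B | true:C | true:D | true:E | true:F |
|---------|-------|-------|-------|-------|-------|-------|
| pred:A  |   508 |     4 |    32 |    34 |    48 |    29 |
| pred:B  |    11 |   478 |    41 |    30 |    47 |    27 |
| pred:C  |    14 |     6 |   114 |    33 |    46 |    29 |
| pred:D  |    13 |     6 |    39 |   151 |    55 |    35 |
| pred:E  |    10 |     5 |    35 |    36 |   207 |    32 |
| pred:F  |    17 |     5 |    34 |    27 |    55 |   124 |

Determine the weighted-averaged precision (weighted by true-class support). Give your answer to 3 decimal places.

0.638

Per-class precision (TP/(TP+FP)):
  A: TP=508, FP=4+32+34+48+29=147 → 508/655 = 0.7756
  B: TP=478, FP=11+41+30+47+27=156 → 478/634 = 0.7539
  C: TP=114, FP=14+6+33+46+29=128 → 114/242 = 0.4711
  D: TP=151, FP=13+6+39+55+35=148 → 151/299 = 0.5050
  E: TP=207, FP=10+5+35+36+32=118 → 207/325 = 0.6369
  F: TP=124, FP=17+5+34+27+55=138 → 124/262 = 0.4733
Weighted-precision = Σ (supportᵢ/N)·precisionᵢ with N=2417: (573/2417)·0.7756 + (504/2417)·0.7539 + (295/2417)·0.4711 + (311/2417)·0.5050 + (458/2417)·0.6369 + (276/2417)·0.4733 = 0.638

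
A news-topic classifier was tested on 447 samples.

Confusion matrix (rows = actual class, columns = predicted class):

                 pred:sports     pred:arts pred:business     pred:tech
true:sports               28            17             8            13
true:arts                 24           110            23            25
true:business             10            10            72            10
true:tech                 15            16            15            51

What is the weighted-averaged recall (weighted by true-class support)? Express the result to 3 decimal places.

0.584

Per-class recall (TP/(TP+FN)):
  sports: TP=28, FN=17+8+13=38 → 28/66 = 0.4242
  arts: TP=110, FN=24+23+25=72 → 110/182 = 0.6044
  business: TP=72, FN=10+10+10=30 → 72/102 = 0.7059
  tech: TP=51, FN=15+16+15=46 → 51/97 = 0.5258
Weighted-recall = Σ (supportᵢ/N)·recallᵢ with N=447: (66/447)·0.4242 + (182/447)·0.6044 + (102/447)·0.7059 + (97/447)·0.5258 = 0.584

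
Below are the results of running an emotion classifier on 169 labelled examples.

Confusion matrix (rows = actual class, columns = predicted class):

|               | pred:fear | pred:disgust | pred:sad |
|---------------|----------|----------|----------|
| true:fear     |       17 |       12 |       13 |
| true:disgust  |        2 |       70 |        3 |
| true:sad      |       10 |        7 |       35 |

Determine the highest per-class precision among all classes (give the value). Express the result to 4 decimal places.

Per-class precision (TP/(TP+FP)):
  fear: TP=17, FP=2+10=12 → 17/29 = 0.58621
  disgust: TP=70, FP=12+7=19 → 70/89 = 0.78652
  sad: TP=35, FP=13+3=16 → 35/51 = 0.68627
Highest is class 'disgust' with precision = 0.7865.

0.7865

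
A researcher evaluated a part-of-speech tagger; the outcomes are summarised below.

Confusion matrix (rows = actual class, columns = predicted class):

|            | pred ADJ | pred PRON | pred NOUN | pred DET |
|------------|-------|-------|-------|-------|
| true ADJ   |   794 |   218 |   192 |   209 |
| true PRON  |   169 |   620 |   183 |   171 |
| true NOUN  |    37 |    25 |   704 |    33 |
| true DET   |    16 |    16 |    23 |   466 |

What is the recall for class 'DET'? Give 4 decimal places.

0.8944

recall = TP/(TP+FN).
DET: TP=466, FN=16+16+23=55 → 466/521 = 0.89443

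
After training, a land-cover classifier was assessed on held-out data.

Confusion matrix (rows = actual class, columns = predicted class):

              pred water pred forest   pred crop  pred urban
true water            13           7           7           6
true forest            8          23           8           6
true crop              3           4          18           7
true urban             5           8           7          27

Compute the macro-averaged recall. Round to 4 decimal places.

0.5105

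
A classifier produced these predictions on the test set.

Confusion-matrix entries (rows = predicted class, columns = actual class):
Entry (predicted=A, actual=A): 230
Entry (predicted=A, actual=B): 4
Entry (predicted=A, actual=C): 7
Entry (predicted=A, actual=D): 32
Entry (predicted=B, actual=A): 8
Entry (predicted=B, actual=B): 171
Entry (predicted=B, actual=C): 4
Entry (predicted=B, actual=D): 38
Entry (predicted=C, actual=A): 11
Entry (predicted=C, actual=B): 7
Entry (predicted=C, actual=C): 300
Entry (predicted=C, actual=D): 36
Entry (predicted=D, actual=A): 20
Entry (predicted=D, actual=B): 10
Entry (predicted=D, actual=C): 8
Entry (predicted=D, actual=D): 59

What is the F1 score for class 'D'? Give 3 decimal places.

0.450

Treat 'D' as positive and all other classes as negative.
F1 score = 2·TP/(2·TP+FP+FN).
D: TP=59, FP=20+10+8=38, FN=32+38+36=106 → 118/262 = 0.4504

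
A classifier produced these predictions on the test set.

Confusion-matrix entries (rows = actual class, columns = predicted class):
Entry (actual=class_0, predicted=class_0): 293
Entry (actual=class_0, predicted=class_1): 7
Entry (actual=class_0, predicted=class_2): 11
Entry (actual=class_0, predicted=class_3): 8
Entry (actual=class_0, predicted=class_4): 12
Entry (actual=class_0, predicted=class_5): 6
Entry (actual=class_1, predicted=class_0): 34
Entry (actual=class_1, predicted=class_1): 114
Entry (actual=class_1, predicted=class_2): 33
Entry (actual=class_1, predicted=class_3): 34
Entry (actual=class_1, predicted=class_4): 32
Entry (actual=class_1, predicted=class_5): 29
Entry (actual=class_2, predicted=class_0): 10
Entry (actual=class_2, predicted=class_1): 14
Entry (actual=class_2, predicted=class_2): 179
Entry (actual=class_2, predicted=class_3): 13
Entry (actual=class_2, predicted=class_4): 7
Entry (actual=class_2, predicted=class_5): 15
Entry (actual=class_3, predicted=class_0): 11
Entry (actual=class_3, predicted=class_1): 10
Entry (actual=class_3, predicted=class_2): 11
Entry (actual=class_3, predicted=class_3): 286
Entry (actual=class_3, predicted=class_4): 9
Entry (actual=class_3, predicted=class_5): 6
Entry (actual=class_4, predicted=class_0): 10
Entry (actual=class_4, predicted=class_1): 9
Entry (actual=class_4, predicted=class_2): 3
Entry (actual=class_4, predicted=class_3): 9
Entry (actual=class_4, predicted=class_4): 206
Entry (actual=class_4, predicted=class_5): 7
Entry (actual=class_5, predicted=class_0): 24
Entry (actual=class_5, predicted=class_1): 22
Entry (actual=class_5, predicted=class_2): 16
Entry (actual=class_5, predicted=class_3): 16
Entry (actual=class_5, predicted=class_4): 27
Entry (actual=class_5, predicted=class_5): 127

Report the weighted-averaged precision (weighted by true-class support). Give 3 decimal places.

0.718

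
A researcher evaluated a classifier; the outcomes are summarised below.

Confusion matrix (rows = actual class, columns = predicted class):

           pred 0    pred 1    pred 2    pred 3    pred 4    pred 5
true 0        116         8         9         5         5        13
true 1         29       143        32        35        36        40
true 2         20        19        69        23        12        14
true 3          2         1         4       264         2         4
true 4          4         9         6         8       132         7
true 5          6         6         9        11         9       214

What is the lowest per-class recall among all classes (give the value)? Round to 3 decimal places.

Per-class recall (TP/(TP+FN)):
  0: TP=116, FN=8+9+5+5+13=40 → 116/156 = 0.7436
  1: TP=143, FN=29+32+35+36+40=172 → 143/315 = 0.4540
  2: TP=69, FN=20+19+23+12+14=88 → 69/157 = 0.4395
  3: TP=264, FN=2+1+4+2+4=13 → 264/277 = 0.9531
  4: TP=132, FN=4+9+6+8+7=34 → 132/166 = 0.7952
  5: TP=214, FN=6+6+9+11+9=41 → 214/255 = 0.8392
Lowest is class '2' with recall = 0.439.

0.439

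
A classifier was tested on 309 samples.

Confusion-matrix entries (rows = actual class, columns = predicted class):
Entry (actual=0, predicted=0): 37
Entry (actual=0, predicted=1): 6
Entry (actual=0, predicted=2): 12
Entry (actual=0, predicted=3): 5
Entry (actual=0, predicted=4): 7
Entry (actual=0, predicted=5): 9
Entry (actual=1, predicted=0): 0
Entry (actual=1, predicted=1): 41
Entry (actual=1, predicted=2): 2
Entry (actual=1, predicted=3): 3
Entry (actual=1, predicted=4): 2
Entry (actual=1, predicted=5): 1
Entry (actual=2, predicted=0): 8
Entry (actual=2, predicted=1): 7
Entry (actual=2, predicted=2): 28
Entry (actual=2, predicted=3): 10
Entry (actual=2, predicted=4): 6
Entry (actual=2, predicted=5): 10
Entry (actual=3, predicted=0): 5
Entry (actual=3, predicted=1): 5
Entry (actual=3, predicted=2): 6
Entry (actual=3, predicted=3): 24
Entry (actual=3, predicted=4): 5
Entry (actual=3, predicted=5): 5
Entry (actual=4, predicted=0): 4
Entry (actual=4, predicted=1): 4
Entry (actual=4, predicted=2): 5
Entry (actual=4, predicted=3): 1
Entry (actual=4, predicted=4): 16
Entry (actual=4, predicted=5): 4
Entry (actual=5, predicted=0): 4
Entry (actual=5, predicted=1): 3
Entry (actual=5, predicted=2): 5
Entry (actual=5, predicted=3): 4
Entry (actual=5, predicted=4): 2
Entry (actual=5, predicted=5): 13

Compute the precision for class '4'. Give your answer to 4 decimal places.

Treat '4' as positive and all other classes as negative.
precision = TP/(TP+FP).
4: TP=16, FP=7+2+6+5+2=22 → 16/38 = 0.42105

0.4211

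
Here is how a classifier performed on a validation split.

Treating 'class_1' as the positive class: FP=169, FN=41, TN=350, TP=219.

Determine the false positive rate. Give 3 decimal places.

0.326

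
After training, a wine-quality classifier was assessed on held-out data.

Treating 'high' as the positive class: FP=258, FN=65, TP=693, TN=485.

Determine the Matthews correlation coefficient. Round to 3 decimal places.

MCC = (TP·TN − FP·FN) / √((TP+FP)(TP+FN)(TN+FP)(TN+FN))
Numerator = 693·485 − 258·65 = 319335
Denominator = √(951·758·743·550) = √294578621700 = 542750.9758
MCC = 319335 / 542750.9758 = 0.588

0.588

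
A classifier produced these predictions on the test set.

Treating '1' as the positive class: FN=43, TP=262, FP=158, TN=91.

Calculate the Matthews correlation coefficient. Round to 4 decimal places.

0.2608

MCC = (TP·TN − FP·FN) / √((TP+FP)(TP+FN)(TN+FP)(TN+FN))
Numerator = 262·91 − 158·43 = 17048
Denominator = √(420·305·249·134) = √4274184600 = 65377.2483
MCC = 17048 / 65377.2483 = 0.2608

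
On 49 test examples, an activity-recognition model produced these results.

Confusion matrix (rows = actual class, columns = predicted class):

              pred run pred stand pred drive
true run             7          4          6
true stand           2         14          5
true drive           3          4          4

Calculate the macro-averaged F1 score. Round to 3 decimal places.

0.481

Per-class F1 score (2·TP/(2·TP+FP+FN)):
  run: TP=7, FP=2+3=5, FN=4+6=10 → 14/29 = 0.4828
  stand: TP=14, FP=4+4=8, FN=2+5=7 → 28/43 = 0.6512
  drive: TP=4, FP=6+5=11, FN=3+4=7 → 8/26 = 0.3077
Macro-F1 score = mean = (0.4828 + 0.6512 + 0.3077) / 3 = 0.481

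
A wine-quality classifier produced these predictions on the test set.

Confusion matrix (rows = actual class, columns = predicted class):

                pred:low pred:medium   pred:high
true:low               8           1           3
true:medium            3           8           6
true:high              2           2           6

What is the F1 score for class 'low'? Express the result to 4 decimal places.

0.6400

Treat 'low' as positive and all other classes as negative.
F1 score = 2·TP/(2·TP+FP+FN).
low: TP=8, FP=3+2=5, FN=1+3=4 → 16/25 = 0.64000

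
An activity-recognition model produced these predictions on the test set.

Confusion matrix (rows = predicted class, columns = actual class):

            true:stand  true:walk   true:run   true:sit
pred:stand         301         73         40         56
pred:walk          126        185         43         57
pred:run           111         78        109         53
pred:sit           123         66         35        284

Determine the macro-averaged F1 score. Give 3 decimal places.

0.489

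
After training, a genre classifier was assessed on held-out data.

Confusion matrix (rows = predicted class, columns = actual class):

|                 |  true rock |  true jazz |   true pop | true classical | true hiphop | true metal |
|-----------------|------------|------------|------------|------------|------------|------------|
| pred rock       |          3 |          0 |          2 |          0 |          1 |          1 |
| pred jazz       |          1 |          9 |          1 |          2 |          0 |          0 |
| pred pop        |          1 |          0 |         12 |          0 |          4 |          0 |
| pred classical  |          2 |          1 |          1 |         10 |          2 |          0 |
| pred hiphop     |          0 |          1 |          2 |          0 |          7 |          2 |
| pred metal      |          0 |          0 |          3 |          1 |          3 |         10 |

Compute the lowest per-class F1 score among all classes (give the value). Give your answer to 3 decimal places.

Per-class F1 score (2·TP/(2·TP+FP+FN)):
  rock: TP=3, FP=0+2+0+1+1=4, FN=1+1+2+0+0=4 → 6/14 = 0.4286
  jazz: TP=9, FP=1+1+2+0+0=4, FN=0+0+1+1+0=2 → 18/24 = 0.7500
  pop: TP=12, FP=1+0+0+4+0=5, FN=2+1+1+2+3=9 → 24/38 = 0.6316
  classical: TP=10, FP=2+1+1+2+0=6, FN=0+2+0+0+1=3 → 20/29 = 0.6897
  hiphop: TP=7, FP=0+1+2+0+2=5, FN=1+0+4+2+3=10 → 14/29 = 0.4828
  metal: TP=10, FP=0+0+3+1+3=7, FN=1+0+0+0+2=3 → 20/30 = 0.6667
Lowest is class 'rock' with F1 score = 0.429.

0.429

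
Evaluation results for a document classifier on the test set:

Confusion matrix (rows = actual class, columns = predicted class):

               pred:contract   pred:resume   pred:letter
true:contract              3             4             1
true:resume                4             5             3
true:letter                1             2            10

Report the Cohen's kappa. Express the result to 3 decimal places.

Observed agreement pₒ = trace/N = 18/33 = 0.5455
Expected agreement pₑ = Σ (rowᵢ·colᵢ)/N² = (8·8 + 12·11 + 13·14)/33² = 0.3471
κ = (pₒ − pₑ)/(1 − pₑ) = (0.5455 − 0.3471)/(1 − 0.3471) = 0.304

0.304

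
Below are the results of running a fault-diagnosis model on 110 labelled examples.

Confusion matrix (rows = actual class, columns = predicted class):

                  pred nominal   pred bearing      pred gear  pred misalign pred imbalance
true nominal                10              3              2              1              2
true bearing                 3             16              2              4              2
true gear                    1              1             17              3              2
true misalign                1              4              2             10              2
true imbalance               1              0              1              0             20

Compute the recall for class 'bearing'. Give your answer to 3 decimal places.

recall = TP/(TP+FN).
bearing: TP=16, FN=3+2+4+2=11 → 16/27 = 0.5926

0.593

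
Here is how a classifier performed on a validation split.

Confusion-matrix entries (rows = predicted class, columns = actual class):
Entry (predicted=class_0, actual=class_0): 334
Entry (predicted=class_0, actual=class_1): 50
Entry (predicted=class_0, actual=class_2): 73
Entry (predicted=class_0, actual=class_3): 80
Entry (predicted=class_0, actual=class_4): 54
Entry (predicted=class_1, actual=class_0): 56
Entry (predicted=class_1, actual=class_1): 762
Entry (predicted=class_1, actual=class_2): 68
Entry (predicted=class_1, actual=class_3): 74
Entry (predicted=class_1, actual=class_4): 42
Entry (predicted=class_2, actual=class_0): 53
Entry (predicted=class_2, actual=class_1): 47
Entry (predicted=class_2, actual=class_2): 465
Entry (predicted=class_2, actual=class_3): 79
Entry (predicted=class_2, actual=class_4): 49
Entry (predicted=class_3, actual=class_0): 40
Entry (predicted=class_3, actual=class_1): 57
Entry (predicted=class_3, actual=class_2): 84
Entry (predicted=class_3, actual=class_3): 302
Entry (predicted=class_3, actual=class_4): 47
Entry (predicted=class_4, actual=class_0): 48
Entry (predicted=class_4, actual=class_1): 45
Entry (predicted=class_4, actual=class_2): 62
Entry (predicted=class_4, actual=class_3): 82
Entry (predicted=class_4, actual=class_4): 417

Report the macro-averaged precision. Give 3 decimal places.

0.641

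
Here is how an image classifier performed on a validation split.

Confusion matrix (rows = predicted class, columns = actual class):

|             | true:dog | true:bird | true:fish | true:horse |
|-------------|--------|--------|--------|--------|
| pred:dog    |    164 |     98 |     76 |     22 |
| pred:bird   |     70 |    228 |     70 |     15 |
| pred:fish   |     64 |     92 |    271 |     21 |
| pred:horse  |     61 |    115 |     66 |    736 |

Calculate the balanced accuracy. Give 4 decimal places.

Balanced accuracy = mean of per-class recall.
  dog: recall = 164/359 = 0.45682
  bird: recall = 228/533 = 0.42777
  fish: recall = 271/483 = 0.56108
  horse: recall = 736/794 = 0.92695
Mean = (0.45682 + 0.42777 + 0.56108 + 0.92695) / 4 = 0.5932

0.5932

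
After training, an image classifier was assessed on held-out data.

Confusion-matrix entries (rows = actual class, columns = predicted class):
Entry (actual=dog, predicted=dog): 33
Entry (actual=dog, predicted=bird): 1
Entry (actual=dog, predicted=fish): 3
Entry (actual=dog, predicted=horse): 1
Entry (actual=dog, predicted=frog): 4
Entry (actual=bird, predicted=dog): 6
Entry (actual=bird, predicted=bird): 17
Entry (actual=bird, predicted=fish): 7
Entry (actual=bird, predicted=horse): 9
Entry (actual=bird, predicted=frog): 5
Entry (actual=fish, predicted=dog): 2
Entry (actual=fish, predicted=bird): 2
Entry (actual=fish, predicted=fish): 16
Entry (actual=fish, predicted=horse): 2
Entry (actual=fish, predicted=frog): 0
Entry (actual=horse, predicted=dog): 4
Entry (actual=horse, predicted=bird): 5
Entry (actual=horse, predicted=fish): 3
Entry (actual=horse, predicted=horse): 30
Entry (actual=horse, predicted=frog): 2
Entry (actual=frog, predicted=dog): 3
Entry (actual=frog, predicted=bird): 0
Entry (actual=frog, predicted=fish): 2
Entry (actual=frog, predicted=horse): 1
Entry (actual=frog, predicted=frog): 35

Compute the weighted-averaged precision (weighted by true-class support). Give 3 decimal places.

0.684

Per-class precision (TP/(TP+FP)):
  dog: TP=33, FP=6+2+4+3=15 → 33/48 = 0.6875
  bird: TP=17, FP=1+2+5+0=8 → 17/25 = 0.6800
  fish: TP=16, FP=3+7+3+2=15 → 16/31 = 0.5161
  horse: TP=30, FP=1+9+2+1=13 → 30/43 = 0.6977
  frog: TP=35, FP=4+5+0+2=11 → 35/46 = 0.7609
Weighted-precision = Σ (supportᵢ/N)·precisionᵢ with N=193: (42/193)·0.6875 + (44/193)·0.6800 + (22/193)·0.5161 + (44/193)·0.6977 + (41/193)·0.7609 = 0.684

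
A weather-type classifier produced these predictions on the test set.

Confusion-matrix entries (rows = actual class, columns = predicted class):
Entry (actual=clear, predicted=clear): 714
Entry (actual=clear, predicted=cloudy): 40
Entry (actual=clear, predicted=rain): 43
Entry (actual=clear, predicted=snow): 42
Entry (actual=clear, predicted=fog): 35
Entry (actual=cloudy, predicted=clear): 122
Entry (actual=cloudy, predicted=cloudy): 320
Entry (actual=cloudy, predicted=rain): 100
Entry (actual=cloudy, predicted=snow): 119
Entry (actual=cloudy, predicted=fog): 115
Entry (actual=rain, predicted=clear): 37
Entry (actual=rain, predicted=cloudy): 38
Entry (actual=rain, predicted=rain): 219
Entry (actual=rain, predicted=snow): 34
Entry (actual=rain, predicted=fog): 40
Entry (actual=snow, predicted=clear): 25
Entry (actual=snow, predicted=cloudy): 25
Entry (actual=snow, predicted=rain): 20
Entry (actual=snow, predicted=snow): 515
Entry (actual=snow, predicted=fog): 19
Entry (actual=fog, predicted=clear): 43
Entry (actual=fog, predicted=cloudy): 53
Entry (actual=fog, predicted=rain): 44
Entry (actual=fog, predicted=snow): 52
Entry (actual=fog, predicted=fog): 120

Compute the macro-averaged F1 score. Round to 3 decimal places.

0.596

Per-class F1 score (2·TP/(2·TP+FP+FN)):
  clear: TP=714, FP=122+37+25+43=227, FN=40+43+42+35=160 → 1428/1815 = 0.7868
  cloudy: TP=320, FP=40+38+25+53=156, FN=122+100+119+115=456 → 640/1252 = 0.5112
  rain: TP=219, FP=43+100+20+44=207, FN=37+38+34+40=149 → 438/794 = 0.5516
  snow: TP=515, FP=42+119+34+52=247, FN=25+25+20+19=89 → 1030/1366 = 0.7540
  fog: TP=120, FP=35+115+40+19=209, FN=43+53+44+52=192 → 240/641 = 0.3744
Macro-F1 score = mean = (0.7868 + 0.5112 + 0.5516 + 0.7540 + 0.3744) / 5 = 0.596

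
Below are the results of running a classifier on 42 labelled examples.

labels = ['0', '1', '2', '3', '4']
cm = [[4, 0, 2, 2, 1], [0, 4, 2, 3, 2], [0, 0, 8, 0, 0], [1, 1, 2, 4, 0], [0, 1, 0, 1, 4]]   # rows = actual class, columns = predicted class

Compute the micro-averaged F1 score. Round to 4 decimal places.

0.5714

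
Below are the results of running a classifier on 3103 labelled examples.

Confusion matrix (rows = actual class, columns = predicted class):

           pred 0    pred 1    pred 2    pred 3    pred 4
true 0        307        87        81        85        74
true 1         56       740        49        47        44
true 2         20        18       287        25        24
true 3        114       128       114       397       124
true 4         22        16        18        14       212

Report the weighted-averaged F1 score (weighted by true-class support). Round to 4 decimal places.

Per-class F1 score (2·TP/(2·TP+FP+FN)):
  0: TP=307, FP=56+20+114+22=212, FN=87+81+85+74=327 → 614/1153 = 0.53252
  1: TP=740, FP=87+18+128+16=249, FN=56+49+47+44=196 → 1480/1925 = 0.76883
  2: TP=287, FP=81+49+114+18=262, FN=20+18+25+24=87 → 574/923 = 0.62189
  3: TP=397, FP=85+47+25+14=171, FN=114+128+114+124=480 → 794/1445 = 0.54948
  4: TP=212, FP=74+44+24+124=266, FN=22+16+18+14=70 → 424/760 = 0.55789
Weighted-F1 score = Σ (supportᵢ/N)·F1 scoreᵢ with N=3103: (634/3103)·0.53252 + (936/3103)·0.76883 + (374/3103)·0.62189 + (877/3103)·0.54948 + (282/3103)·0.55789 = 0.6217

0.6217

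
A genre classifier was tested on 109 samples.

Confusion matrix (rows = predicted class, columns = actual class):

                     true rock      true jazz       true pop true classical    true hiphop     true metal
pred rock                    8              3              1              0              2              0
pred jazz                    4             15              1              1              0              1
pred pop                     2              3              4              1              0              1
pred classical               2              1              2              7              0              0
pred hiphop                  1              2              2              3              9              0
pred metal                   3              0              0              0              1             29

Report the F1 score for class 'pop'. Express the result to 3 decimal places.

Take TP from the diagonal, FP from the rest of the 'pop' prediction marginal, FN from the rest of the 'pop' actual marginal.
F1 score = 2·TP/(2·TP+FP+FN).
pop: TP=4, FP=2+3+1+0+1=7, FN=1+1+2+2+0=6 → 8/21 = 0.3810

0.381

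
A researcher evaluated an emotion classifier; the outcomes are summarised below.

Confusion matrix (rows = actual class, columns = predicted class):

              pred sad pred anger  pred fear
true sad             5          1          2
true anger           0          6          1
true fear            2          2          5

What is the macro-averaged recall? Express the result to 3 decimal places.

0.679

Per-class recall (TP/(TP+FN)):
  sad: TP=5, FN=1+2=3 → 5/8 = 0.6250
  anger: TP=6, FN=0+1=1 → 6/7 = 0.8571
  fear: TP=5, FN=2+2=4 → 5/9 = 0.5556
Macro-recall = mean = (0.6250 + 0.8571 + 0.5556) / 3 = 0.679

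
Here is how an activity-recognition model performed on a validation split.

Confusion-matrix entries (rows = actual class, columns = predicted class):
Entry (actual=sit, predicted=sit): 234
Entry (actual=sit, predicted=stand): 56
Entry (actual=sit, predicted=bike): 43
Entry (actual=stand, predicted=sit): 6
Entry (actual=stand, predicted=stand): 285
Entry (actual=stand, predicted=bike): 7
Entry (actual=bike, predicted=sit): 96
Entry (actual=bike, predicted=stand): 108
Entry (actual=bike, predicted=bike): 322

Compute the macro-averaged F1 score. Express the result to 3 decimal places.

0.727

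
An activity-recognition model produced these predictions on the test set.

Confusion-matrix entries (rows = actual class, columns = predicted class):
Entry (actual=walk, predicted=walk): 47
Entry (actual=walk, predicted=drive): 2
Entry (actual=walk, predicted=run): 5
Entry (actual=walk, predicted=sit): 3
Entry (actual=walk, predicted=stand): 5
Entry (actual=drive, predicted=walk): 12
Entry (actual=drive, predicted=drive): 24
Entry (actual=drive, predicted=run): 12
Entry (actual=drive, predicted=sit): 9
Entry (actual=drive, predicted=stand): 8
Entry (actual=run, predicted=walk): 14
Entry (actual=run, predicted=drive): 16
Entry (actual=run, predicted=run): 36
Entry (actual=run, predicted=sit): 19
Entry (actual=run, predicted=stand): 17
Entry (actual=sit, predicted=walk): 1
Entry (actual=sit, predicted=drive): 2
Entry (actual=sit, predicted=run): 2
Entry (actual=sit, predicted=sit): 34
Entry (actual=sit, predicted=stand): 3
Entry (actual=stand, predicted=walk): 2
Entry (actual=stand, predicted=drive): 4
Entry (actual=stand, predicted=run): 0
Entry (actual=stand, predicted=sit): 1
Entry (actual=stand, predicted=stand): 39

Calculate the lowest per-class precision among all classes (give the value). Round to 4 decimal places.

Per-class precision (TP/(TP+FP)):
  walk: TP=47, FP=12+14+1+2=29 → 47/76 = 0.61842
  drive: TP=24, FP=2+16+2+4=24 → 24/48 = 0.50000
  run: TP=36, FP=5+12+2+0=19 → 36/55 = 0.65455
  sit: TP=34, FP=3+9+19+1=32 → 34/66 = 0.51515
  stand: TP=39, FP=5+8+17+3=33 → 39/72 = 0.54167
Lowest is class 'drive' with precision = 0.5000.

0.5000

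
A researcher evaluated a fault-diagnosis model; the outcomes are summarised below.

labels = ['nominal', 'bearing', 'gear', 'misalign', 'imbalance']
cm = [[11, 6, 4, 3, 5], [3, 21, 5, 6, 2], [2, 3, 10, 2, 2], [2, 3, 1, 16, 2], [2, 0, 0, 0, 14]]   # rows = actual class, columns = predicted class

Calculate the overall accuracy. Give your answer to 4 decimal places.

0.5760

Accuracy = trace / total = (11+21+10+16+14=72) / 125 = 72/125 = 0.5760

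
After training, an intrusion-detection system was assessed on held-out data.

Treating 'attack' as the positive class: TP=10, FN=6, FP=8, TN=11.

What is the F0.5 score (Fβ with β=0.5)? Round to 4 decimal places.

0.5682

Fβ = (1+β²)·TP / ((1+β²)·TP + β²·FN + FP), with β²=1/4
= 1.25·10 / (1.25·10 + 0.25·6 + 8) = 0.5682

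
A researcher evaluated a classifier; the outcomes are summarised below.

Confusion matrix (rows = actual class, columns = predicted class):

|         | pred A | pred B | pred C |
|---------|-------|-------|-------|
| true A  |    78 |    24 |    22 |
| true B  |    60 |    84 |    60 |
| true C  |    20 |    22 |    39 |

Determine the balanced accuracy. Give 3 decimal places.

Balanced accuracy = mean of per-class recall.
  A: recall = 78/124 = 0.6290
  B: recall = 84/204 = 0.4118
  C: recall = 39/81 = 0.4815
Mean = (0.6290 + 0.4118 + 0.4815) / 3 = 0.507

0.507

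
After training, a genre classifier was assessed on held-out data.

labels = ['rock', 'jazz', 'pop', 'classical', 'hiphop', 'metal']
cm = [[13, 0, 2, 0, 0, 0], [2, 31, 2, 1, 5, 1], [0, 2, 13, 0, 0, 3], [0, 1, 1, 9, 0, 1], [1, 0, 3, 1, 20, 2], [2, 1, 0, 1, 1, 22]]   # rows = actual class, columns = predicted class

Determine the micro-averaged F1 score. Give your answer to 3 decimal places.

Micro-averaging pools counts across classes: ΣTP=108, ΣFP=33, ΣFN=33.
Micro-F1 score = 2·TP/(2·TP+FP+FN) on pooled counts = 0.766 (equals overall accuracy in single-label multiclass).

0.766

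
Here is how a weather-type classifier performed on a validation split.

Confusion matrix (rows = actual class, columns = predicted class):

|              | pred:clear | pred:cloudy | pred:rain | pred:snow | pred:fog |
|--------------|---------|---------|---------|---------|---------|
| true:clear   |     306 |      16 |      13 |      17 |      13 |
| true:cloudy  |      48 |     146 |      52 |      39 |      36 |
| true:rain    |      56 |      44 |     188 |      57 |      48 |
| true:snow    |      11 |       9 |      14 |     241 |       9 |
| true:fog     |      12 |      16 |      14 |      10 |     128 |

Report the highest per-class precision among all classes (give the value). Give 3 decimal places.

0.707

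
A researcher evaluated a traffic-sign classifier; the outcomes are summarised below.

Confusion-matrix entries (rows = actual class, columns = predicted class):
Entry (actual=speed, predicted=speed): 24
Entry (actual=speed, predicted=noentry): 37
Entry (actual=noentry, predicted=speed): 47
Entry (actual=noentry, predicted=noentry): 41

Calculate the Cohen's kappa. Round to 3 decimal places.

-0.137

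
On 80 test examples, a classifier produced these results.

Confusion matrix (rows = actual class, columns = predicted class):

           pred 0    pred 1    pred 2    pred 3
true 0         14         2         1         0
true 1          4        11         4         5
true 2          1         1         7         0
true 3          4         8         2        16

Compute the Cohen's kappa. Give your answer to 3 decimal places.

Observed agreement pₒ = trace/N = 48/80 = 0.6000
Expected agreement pₑ = Σ (rowᵢ·colᵢ)/N² = (17·23 + 24·22 + 9·14 + 30·21)/80² = 0.2617
κ = (pₒ − pₑ)/(1 − pₑ) = (0.6000 − 0.2617)/(1 − 0.2617) = 0.458

0.458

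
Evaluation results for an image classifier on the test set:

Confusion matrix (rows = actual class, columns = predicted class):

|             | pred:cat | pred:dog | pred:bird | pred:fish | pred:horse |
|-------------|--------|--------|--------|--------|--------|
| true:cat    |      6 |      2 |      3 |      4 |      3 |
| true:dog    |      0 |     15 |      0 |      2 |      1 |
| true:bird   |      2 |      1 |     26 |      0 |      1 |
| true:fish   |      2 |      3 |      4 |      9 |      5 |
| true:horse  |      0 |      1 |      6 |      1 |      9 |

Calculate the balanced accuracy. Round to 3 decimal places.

Balanced accuracy = mean of per-class recall.
  cat: recall = 6/18 = 0.3333
  dog: recall = 15/18 = 0.8333
  bird: recall = 26/30 = 0.8667
  fish: recall = 9/23 = 0.3913
  horse: recall = 9/17 = 0.5294
Mean = (0.3333 + 0.8333 + 0.8667 + 0.3913 + 0.5294) / 5 = 0.591

0.591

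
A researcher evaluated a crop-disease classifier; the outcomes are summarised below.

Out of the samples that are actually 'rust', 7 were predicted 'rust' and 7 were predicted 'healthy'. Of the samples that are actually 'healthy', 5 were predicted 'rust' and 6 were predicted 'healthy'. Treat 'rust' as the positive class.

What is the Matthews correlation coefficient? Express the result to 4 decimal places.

0.0452

MCC = (TP·TN − FP·FN) / √((TP+FP)(TP+FN)(TN+FP)(TN+FN))
Numerator = 7·6 − 5·7 = 7
Denominator = √(12·14·11·13) = √24024 = 154.9968
MCC = 7 / 154.9968 = 0.0452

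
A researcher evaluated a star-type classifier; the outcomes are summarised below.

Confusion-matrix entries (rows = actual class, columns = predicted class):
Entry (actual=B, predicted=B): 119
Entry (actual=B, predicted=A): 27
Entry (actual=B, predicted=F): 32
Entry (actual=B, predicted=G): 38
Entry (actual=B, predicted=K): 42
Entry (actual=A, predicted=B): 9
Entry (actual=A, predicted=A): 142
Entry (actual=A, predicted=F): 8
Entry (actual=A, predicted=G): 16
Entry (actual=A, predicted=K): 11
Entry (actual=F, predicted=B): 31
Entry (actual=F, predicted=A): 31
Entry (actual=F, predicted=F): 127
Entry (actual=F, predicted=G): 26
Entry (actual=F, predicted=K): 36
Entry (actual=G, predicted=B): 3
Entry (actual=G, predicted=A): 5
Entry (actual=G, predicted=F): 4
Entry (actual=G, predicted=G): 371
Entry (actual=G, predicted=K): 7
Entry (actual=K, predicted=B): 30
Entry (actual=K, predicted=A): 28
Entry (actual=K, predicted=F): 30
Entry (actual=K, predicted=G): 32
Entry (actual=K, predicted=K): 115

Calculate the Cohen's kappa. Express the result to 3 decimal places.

0.567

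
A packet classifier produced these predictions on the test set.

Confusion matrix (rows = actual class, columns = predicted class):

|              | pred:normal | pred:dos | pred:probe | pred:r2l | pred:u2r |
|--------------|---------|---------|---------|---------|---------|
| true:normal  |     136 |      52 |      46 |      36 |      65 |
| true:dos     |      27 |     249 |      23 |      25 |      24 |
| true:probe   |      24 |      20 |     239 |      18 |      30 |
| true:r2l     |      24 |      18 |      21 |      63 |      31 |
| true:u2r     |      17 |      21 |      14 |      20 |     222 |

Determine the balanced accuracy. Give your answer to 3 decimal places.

0.600

Balanced accuracy = mean of per-class recall.
  normal: recall = 136/335 = 0.4060
  dos: recall = 249/348 = 0.7155
  probe: recall = 239/331 = 0.7221
  r2l: recall = 63/157 = 0.4013
  u2r: recall = 222/294 = 0.7551
Mean = (0.4060 + 0.7155 + 0.7221 + 0.4013 + 0.7551) / 5 = 0.600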